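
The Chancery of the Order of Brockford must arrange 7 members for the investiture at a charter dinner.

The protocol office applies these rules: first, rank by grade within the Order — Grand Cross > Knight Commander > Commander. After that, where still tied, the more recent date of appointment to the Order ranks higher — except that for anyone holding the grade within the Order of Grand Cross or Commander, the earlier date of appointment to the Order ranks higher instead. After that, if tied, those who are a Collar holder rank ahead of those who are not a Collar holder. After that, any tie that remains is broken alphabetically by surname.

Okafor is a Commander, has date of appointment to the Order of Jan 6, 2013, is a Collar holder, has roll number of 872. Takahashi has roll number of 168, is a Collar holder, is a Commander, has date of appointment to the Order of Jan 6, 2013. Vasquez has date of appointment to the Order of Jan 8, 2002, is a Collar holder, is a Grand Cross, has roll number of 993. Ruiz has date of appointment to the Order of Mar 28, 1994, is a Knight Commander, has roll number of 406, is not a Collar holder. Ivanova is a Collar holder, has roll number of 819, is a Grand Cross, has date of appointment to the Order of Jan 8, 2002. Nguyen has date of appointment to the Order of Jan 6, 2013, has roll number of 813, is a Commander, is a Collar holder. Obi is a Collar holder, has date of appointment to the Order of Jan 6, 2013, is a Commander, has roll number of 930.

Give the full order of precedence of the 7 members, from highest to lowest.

By grade within the Order: Ivanova and Vasquez (Grand Cross); then Ruiz (Knight Commander); then Nguyen, Obi, Okafor and Takahashi (Commander).
Ivanova and Vasquez both have date of appointment to the Order Jan 8, 2002, so the next rule applies.
Ivanova and Vasquez are each a Collar holder, so the next rule applies.
Among Ivanova and Vasquez, alphabetically by surname: Ivanova before Vasquez.
Nguyen, Obi, Okafor and Takahashi all have date of appointment to the Order Jan 6, 2013, so the next rule applies.
Nguyen, Obi, Okafor and Takahashi are each a Collar holder, so the next rule applies.
Among Nguyen, Obi, Okafor and Takahashi, alphabetically by surname: Nguyen before Obi before Okafor before Takahashi.
Full order: Ivanova, Vasquez, Ruiz, Nguyen, Obi, Okafor, Takahashi.

Ivanova, Vasquez, Ruiz, Nguyen, Obi, Okafor, Takahashi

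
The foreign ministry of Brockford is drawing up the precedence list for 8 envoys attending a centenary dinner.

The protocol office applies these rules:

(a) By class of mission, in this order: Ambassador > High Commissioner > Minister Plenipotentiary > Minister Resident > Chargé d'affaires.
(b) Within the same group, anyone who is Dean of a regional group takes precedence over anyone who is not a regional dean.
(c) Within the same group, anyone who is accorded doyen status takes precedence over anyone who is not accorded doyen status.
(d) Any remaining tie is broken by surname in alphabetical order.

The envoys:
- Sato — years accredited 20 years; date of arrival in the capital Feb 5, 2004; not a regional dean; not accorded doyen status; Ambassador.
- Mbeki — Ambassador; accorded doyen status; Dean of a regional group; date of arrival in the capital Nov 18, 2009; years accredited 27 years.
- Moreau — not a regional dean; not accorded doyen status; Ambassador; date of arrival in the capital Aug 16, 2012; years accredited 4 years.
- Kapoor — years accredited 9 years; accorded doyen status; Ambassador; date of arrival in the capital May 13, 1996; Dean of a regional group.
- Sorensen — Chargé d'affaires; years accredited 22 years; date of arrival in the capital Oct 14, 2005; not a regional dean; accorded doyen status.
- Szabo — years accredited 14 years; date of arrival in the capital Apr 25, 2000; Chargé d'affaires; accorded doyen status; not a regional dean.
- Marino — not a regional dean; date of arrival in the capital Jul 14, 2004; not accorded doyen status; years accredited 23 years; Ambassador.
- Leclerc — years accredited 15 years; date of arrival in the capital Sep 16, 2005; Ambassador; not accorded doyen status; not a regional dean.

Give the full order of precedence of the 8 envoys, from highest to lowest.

By class of mission: Kapoor, Mbeki, Leclerc, Marino, Moreau and Sato (Ambassador); then Sorensen and Szabo (Chargé d'affaires).
Among Kapoor, Mbeki, Leclerc, Marino, Moreau and Sato, Dean of a regional group before not a regional dean: Kapoor and Mbeki (Dean of a regional group) before Leclerc, Marino, Moreau and Sato (not a regional dean).
Kapoor and Mbeki are each accorded doyen status, so the next rule applies.
Among Kapoor and Mbeki, alphabetically by surname: Kapoor before Mbeki.
Leclerc, Marino, Moreau and Sato are each not accorded doyen status, so the next rule applies.
Among Leclerc, Marino, Moreau and Sato, alphabetically by surname: Leclerc before Marino before Moreau before Sato.
Sorensen and Szabo are each not a regional dean, so the next rule applies.
Sorensen and Szabo are each accorded doyen status, so the next rule applies.
Among Sorensen and Szabo, alphabetically by surname: Sorensen before Szabo.
Full order: Kapoor, Mbeki, Leclerc, Marino, Moreau, Sato, Sorensen, Szabo.

Kapoor, Mbeki, Leclerc, Marino, Moreau, Sato, Sorensen, Szabo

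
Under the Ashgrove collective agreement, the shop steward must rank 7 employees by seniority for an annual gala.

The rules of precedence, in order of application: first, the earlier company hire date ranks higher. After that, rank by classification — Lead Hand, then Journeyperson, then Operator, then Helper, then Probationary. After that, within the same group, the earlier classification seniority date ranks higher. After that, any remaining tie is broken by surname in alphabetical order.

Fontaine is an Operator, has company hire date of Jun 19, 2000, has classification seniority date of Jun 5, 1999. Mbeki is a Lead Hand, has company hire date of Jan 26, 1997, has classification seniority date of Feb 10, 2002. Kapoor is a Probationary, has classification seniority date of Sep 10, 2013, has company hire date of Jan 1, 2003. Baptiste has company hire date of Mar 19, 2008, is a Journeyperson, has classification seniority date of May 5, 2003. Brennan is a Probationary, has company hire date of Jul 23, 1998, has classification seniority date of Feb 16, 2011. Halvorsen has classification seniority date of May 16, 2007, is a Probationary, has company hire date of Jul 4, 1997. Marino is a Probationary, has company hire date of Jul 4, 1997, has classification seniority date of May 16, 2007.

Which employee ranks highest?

Mbeki

By company hire date (earlier first): Mbeki (Jan 26, 1997); then Halvorsen and Marino (both Jul 4, 1997); then Brennan (Jul 23, 1998); then Fontaine (Jun 19, 2000); then Kapoor (Jan 1, 2003); then Baptiste (Mar 19, 2008).
Halvorsen and Marino are each Probationary, so the next rule applies.
Halvorsen and Marino both have classification seniority date May 16, 2007, so the next rule applies.
Among Halvorsen and Marino, alphabetically by surname: Halvorsen before Marino.
Order: Mbeki, Halvorsen, Marino, Brennan, Fontaine, Kapoor, Baptiste.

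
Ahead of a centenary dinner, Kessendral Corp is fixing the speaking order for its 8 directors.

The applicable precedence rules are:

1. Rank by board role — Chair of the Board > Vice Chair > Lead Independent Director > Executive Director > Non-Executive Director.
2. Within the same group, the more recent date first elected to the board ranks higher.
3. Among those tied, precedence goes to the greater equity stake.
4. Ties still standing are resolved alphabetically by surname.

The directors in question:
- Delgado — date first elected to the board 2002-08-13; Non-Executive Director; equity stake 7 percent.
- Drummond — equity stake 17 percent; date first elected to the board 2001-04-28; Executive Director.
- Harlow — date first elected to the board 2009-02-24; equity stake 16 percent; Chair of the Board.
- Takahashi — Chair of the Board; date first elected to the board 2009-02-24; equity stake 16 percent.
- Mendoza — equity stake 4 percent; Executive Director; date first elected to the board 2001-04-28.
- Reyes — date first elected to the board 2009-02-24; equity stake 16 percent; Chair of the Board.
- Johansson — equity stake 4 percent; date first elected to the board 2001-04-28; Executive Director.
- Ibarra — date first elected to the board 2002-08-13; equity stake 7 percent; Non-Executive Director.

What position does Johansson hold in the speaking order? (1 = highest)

5

By board role: Harlow, Reyes and Takahashi (Chair of the Board); then Drummond, Johansson and Mendoza (Executive Director); then Delgado and Ibarra (Non-Executive Director).
Harlow, Reyes and Takahashi all have date first elected to the board 2009-02-24, so the next rule applies.
Harlow, Reyes and Takahashi all have equity stake 16 percent, so the next rule applies.
Among Harlow, Reyes and Takahashi, alphabetically by surname: Harlow before Reyes before Takahashi.
Drummond, Johansson and Mendoza all have date first elected to the board 2001-04-28, so the next rule applies.
Among Drummond, Johansson and Mendoza, by equity stake (higher first): Drummond (17 percent) before Johansson and Mendoza (4 percent).
Among Johansson and Mendoza, alphabetically by surname: Johansson before Mendoza.
Delgado and Ibarra both have date first elected to the board 2002-08-13, so the next rule applies.
Delgado and Ibarra both have equity stake 7 percent, so the next rule applies.
Among Delgado and Ibarra, alphabetically by surname: Delgado before Ibarra.
Order: Harlow, Reyes, Takahashi, Drummond, Johansson, Mendoza, Delgado, Ibarra. So position 5.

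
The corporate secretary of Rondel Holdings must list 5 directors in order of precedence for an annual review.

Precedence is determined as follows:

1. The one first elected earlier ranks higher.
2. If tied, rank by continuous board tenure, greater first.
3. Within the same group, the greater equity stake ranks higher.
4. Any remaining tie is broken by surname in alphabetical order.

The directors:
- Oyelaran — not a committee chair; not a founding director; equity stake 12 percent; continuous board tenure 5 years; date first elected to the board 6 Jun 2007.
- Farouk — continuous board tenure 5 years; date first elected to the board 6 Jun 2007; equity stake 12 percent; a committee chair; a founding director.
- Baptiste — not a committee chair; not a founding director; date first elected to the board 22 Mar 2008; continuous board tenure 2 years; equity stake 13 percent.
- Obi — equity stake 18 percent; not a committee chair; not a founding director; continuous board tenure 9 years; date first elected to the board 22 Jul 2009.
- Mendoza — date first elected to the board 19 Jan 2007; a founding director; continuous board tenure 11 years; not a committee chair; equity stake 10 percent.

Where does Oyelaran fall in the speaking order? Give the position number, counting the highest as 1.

By date first elected to the board (earlier first): Mendoza (19 Jan 2007); then Farouk and Oyelaran (both 6 Jun 2007); then Baptiste (22 Mar 2008); then Obi (22 Jul 2009).
Farouk and Oyelaran both have continuous board tenure 5 years, so the next rule applies.
Farouk and Oyelaran both have equity stake 12 percent, so the next rule applies.
Among Farouk and Oyelaran, alphabetically by surname: Farouk before Oyelaran.
Order: Mendoza, Farouk, Oyelaran, Baptiste, Obi. So position 3.

3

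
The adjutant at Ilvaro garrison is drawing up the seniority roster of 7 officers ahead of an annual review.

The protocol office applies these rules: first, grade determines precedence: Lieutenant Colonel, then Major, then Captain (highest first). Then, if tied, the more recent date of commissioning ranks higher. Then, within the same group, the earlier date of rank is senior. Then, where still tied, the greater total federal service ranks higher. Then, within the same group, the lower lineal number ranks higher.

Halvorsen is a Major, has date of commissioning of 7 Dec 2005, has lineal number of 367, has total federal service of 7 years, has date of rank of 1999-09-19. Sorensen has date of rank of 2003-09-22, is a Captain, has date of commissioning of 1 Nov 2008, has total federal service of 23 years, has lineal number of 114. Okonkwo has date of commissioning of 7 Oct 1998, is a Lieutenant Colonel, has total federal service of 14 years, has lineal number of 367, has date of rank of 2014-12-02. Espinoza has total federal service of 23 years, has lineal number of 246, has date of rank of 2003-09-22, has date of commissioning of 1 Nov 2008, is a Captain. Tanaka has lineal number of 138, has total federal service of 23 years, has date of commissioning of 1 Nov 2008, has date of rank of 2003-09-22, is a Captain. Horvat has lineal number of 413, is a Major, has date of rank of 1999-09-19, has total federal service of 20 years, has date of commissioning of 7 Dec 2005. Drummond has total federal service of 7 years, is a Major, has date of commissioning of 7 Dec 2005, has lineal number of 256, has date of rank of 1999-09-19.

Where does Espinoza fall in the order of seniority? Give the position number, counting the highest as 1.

7

By grade: Okonkwo (Lieutenant Colonel); then Horvat, Drummond and Halvorsen (Major); then Sorensen, Tanaka and Espinoza (Captain).
Horvat, Drummond and Halvorsen all have date of commissioning 7 Dec 2005, so the next rule applies.
Horvat, Drummond and Halvorsen all have date of rank 1999-09-19, so the next rule applies.
Among Horvat, Drummond and Halvorsen, by total federal service (higher first): Horvat (20 years) before Drummond and Halvorsen (7 years).
Among Drummond and Halvorsen, by lineal number (lower first): Drummond (256) before Halvorsen (367).
Sorensen, Tanaka and Espinoza all have date of commissioning 1 Nov 2008, so the next rule applies.
Sorensen, Tanaka and Espinoza all have date of rank 2003-09-22, so the next rule applies.
Sorensen, Tanaka and Espinoza all have total federal service 23 years, so the next rule applies.
Among Sorensen, Tanaka and Espinoza, by lineal number (lower first): Sorensen (114) before Tanaka (138) before Espinoza (246).
Order: Okonkwo, Horvat, Drummond, Halvorsen, Sorensen, Tanaka, Espinoza. So position 7.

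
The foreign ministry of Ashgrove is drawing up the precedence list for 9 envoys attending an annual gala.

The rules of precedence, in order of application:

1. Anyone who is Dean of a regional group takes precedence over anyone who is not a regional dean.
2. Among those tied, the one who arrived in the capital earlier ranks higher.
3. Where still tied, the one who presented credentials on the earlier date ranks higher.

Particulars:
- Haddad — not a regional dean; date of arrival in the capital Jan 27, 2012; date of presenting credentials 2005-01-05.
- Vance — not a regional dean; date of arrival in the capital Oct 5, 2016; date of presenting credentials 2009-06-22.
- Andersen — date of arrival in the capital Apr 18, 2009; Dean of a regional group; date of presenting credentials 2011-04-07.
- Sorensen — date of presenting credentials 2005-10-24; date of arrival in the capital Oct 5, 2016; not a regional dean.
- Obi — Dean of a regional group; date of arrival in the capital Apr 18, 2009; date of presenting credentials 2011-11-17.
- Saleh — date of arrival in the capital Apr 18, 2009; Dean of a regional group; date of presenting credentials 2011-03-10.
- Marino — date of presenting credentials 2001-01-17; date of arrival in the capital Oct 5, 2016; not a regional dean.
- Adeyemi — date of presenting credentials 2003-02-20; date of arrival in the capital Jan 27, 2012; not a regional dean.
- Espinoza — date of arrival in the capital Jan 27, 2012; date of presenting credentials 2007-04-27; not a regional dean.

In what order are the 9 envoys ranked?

By the first rule: Saleh, Andersen and Obi (each Dean of a regional group); then Adeyemi, Haddad, Espinoza, Marino, Sorensen and Vance (each not a regional dean).
Saleh, Andersen and Obi all have date of arrival in the capital Apr 18, 2009, so the next rule applies.
Among Saleh, Andersen and Obi, by date of presenting credentials (earlier first): Saleh (2011-03-10) before Andersen (2011-04-07) before Obi (2011-11-17).
Among Adeyemi, Haddad, Espinoza, Marino, Sorensen and Vance, by date of arrival in the capital (earlier first): Adeyemi, Haddad and Espinoza (Jan 27, 2012) before Marino, Sorensen and Vance (Oct 5, 2016).
Among Adeyemi, Haddad and Espinoza, by date of presenting credentials (earlier first): Adeyemi (2003-02-20) before Haddad (2005-01-05) before Espinoza (2007-04-27).
Among Marino, Sorensen and Vance, by date of presenting credentials (earlier first): Marino (2001-01-17) before Sorensen (2005-10-24) before Vance (2009-06-22).
Full order: Saleh, Andersen, Obi, Adeyemi, Haddad, Espinoza, Marino, Sorensen, Vance.

Saleh, Andersen, Obi, Adeyemi, Haddad, Espinoza, Marino, Sorensen, Vance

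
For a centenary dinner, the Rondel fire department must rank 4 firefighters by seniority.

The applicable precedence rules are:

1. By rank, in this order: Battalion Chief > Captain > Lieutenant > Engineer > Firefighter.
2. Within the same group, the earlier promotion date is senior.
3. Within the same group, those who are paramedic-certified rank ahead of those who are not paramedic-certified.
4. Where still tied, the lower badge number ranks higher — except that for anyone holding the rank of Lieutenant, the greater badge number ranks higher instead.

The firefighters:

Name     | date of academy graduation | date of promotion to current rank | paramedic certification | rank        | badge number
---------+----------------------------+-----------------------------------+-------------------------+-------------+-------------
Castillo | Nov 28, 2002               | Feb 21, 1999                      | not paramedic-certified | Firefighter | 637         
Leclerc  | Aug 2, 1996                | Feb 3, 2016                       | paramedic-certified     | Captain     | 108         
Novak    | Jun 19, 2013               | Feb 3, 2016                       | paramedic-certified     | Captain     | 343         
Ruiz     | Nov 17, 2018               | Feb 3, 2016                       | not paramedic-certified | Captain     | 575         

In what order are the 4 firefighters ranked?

By rank: Leclerc, Novak and Ruiz (Captain); then Castillo (Firefighter).
Leclerc, Novak and Ruiz all have date of promotion to current rank Feb 3, 2016, so the next rule applies.
Among Leclerc, Novak and Ruiz, paramedic-certified before not paramedic-certified: Leclerc and Novak (paramedic-certified) before Ruiz (not paramedic-certified).
Among Leclerc and Novak, by badge number (lower first): Leclerc (108) before Novak (343).
Full order: Leclerc, Novak, Ruiz, Castillo.

Leclerc, Novak, Ruiz, Castillo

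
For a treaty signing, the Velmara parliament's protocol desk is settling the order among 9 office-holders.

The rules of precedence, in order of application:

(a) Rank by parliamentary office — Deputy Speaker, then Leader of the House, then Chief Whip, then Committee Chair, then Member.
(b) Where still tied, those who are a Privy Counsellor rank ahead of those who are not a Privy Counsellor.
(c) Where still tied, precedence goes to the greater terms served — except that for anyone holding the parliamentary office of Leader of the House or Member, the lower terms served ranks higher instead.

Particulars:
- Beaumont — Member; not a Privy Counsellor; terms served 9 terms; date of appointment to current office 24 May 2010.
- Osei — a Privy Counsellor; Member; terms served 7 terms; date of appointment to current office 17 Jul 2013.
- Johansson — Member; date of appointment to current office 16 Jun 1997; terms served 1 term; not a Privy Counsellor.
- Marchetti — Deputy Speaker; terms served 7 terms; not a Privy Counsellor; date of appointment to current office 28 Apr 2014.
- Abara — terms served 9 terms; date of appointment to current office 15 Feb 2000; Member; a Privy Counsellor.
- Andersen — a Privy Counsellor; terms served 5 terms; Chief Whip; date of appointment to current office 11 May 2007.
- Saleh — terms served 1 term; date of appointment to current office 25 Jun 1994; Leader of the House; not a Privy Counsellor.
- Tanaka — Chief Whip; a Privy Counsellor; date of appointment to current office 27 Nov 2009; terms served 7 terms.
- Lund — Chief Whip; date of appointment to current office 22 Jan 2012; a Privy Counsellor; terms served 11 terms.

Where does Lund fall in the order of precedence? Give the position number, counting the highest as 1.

3

By parliamentary office: Marchetti (Deputy Speaker); then Saleh (Leader of the House); then Lund, Tanaka and Andersen (Chief Whip); then Osei, Abara, Johansson and Beaumont (Member).
Lund, Tanaka and Andersen are each a Privy Counsellor, so the next rule applies.
Among Lund, Tanaka and Andersen, by terms served (higher first): Lund (11 terms) before Tanaka (7 terms) before Andersen (5 terms).
Among Osei, Abara, Johansson and Beaumont, a Privy Counsellor before not a Privy Counsellor: Osei and Abara (a Privy Counsellor) before Johansson and Beaumont (not a Privy Counsellor).
Among Osei and Abara, by terms served (lower first) (reversed rule for this group): Osei (7 terms) before Abara (9 terms).
Among Johansson and Beaumont, by terms served (lower first) (reversed rule for this group): Johansson (1 term) before Beaumont (9 terms).
Order: Marchetti, Saleh, Lund, Tanaka, Andersen, Osei, Abara, Johansson, Beaumont. So position 3.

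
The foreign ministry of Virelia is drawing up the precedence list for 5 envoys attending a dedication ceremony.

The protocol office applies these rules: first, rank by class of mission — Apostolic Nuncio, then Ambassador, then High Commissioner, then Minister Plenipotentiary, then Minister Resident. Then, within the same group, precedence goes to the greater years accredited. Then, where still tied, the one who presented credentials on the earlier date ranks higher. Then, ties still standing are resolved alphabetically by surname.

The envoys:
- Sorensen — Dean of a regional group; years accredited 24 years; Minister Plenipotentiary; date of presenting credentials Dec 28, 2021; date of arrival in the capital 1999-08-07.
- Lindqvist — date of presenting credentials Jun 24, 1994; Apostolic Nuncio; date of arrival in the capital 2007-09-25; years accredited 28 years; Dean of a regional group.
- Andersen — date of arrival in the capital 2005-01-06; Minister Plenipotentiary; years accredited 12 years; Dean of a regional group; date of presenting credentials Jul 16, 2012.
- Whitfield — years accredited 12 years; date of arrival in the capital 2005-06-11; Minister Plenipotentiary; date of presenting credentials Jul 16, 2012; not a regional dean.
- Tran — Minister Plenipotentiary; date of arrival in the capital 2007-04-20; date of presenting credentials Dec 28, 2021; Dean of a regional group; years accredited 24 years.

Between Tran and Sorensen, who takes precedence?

Sorensen

By class of mission: Lindqvist (Apostolic Nuncio); then Sorensen, Tran, Andersen and Whitfield (Minister Plenipotentiary).
Among Sorensen, Tran, Andersen and Whitfield, by years accredited (higher first): Sorensen and Tran (24 years) before Andersen and Whitfield (12 years).
Sorensen and Tran both have date of presenting credentials Dec 28, 2021, so the next rule applies.
Among Sorensen and Tran, alphabetically by surname: Sorensen before Tran.
Andersen and Whitfield both have date of presenting credentials Jul 16, 2012, so the next rule applies.
Among Andersen and Whitfield, alphabetically by surname: Andersen before Whitfield.
So Sorensen takes precedence.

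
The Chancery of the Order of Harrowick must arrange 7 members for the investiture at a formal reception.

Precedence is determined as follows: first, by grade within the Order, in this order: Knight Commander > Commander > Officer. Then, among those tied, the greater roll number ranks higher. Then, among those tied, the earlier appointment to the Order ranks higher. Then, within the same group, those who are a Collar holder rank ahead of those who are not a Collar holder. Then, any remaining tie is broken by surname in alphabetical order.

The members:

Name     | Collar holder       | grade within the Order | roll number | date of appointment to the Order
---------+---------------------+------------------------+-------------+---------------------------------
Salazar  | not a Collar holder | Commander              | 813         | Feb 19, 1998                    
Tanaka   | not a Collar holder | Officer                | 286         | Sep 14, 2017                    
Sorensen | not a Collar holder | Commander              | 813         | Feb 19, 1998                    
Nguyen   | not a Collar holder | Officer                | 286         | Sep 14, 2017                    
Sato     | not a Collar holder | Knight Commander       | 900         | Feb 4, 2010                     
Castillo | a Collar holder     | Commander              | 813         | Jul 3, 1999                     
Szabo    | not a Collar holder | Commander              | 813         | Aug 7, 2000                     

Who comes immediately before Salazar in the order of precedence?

Sato

By grade within the Order: Sato (Knight Commander); then Salazar, Sorensen, Castillo and Szabo (Commander); then Nguyen and Tanaka (Officer).
Salazar, Sorensen, Castillo and Szabo all have roll number 813, so the next rule applies.
Among Salazar, Sorensen, Castillo and Szabo, by date of appointment to the Order (earlier first): Salazar and Sorensen (Feb 19, 1998) before Castillo (Jul 3, 1999) before Szabo (Aug 7, 2000).
Salazar and Sorensen are each not a Collar holder, so the next rule applies.
Among Salazar and Sorensen, alphabetically by surname: Salazar before Sorensen.
Nguyen and Tanaka both have roll number 286, so the next rule applies.
Nguyen and Tanaka both have date of appointment to the Order Sep 14, 2017, so the next rule applies.
Nguyen and Tanaka are each not a Collar holder, so the next rule applies.
Among Nguyen and Tanaka, alphabetically by surname: Nguyen before Tanaka.
Order: Sato, Salazar, Sorensen, Castillo, Szabo, Nguyen, Tanaka.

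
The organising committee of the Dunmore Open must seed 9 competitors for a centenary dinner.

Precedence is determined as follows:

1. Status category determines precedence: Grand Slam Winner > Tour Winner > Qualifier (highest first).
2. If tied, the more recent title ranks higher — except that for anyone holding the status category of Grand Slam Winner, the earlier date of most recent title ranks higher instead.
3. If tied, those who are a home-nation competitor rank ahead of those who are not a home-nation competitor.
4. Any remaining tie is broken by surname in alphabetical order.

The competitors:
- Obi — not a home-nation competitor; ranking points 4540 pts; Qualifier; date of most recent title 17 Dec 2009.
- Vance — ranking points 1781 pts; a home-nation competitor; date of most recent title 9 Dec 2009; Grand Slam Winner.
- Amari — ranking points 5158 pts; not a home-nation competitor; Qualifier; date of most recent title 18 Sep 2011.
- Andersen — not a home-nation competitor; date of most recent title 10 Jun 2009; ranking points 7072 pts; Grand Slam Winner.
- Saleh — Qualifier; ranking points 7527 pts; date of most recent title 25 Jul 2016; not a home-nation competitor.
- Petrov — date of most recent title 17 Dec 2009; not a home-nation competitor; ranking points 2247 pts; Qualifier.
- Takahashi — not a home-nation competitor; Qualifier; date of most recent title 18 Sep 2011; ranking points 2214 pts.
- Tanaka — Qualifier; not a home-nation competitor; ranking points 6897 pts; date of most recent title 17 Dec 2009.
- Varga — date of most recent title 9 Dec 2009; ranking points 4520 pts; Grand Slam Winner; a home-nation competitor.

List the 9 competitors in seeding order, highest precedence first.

By status category: Andersen, Vance and Varga (Grand Slam Winner); then Saleh, Amari, Takahashi, Obi, Petrov and Tanaka (Qualifier).
Among Andersen, Vance and Varga, by date of most recent title (earlier first) (reversed rule for this group): Andersen (10 Jun 2009) before Vance and Varga (9 Dec 2009).
Vance and Varga are each a home-nation competitor, so the next rule applies.
Among Vance and Varga, alphabetically by surname: Vance before Varga.
Among Saleh, Amari, Takahashi, Obi, Petrov and Tanaka, by date of most recent title (later first): Saleh (25 Jul 2016) before Amari and Takahashi (18 Sep 2011) before Obi, Petrov and Tanaka (17 Dec 2009).
Amari and Takahashi are each not a home-nation competitor, so the next rule applies.
Among Amari and Takahashi, alphabetically by surname: Amari before Takahashi.
Obi, Petrov and Tanaka are each not a home-nation competitor, so the next rule applies.
Among Obi, Petrov and Tanaka, alphabetically by surname: Obi before Petrov before Tanaka.
Full order: Andersen, Vance, Varga, Saleh, Amari, Takahashi, Obi, Petrov, Tanaka.

Andersen, Vance, Varga, Saleh, Amari, Takahashi, Obi, Petrov, Tanaka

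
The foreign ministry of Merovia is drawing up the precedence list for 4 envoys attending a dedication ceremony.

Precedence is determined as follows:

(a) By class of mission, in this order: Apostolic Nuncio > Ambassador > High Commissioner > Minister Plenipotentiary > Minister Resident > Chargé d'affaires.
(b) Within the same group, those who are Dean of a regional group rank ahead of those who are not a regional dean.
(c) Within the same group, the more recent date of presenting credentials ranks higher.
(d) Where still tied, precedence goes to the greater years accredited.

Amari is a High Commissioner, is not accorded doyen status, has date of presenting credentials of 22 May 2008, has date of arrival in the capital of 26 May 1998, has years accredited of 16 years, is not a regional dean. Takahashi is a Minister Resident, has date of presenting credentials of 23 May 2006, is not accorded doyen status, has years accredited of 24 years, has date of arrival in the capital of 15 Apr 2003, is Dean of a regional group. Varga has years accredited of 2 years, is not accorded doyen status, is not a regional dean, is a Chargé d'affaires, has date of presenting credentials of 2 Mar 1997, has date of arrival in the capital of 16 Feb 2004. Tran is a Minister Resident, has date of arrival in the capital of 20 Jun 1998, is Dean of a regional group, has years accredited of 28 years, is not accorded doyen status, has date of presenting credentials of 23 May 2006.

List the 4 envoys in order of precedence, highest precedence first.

By class of mission: Amari (High Commissioner); then Tran and Takahashi (Minister Resident); then Varga (Chargé d'affaires).
Tran and Takahashi are each Dean of a regional group, so the next rule applies.
Tran and Takahashi both have date of presenting credentials 23 May 2006, so the next rule applies.
Among Tran and Takahashi, by years accredited (higher first): Tran (28 years) before Takahashi (24 years).
Full order: Amari, Tran, Takahashi, Varga.

Amari, Tran, Takahashi, Varga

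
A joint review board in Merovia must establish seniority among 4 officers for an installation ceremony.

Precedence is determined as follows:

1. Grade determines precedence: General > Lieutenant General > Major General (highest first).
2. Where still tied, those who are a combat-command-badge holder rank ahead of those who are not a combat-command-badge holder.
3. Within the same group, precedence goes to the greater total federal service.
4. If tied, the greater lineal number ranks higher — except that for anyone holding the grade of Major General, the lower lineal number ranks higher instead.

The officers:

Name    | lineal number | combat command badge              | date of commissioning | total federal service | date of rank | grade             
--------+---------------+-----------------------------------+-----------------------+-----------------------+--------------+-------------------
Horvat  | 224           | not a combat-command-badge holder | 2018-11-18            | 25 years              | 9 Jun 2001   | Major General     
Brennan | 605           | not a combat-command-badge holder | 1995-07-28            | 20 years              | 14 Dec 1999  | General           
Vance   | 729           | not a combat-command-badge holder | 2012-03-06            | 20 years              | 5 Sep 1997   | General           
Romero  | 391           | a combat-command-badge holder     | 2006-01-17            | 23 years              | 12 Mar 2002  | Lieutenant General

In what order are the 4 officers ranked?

By grade: Vance and Brennan (General); then Romero (Lieutenant General); then Horvat (Major General).
Vance and Brennan are each not a combat-command-badge holder, so the next rule applies.
Vance and Brennan both have total federal service 20 years, so the next rule applies.
Among Vance and Brennan, by lineal number (higher first): Vance (729) before Brennan (605).
Full order: Vance, Brennan, Romero, Horvat.

Vance, Brennan, Romero, Horvat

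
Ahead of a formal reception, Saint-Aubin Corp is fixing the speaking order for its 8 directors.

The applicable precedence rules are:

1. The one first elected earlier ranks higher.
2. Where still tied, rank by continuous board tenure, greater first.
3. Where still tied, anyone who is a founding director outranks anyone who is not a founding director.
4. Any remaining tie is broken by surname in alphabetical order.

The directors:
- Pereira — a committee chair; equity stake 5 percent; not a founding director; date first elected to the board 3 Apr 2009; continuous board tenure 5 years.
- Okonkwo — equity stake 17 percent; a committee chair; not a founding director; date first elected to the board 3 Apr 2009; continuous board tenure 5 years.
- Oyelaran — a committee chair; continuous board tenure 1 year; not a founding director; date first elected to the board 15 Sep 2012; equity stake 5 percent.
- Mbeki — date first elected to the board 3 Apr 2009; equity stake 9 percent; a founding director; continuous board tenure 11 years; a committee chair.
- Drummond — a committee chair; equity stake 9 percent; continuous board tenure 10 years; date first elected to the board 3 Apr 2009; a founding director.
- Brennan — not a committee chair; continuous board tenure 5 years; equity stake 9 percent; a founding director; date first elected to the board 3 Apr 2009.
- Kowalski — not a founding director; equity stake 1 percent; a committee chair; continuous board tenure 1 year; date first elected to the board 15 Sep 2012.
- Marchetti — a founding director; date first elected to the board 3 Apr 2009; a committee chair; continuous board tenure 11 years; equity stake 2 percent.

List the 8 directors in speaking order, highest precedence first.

By date first elected to the board (earlier first): Marchetti, Mbeki, Drummond, Brennan, Okonkwo and Pereira (each 3 Apr 2009); then Kowalski and Oyelaran (both 15 Sep 2012).
Among Marchetti, Mbeki, Drummond, Brennan, Okonkwo and Pereira, by continuous board tenure (higher first): Marchetti and Mbeki (11 years) before Drummond (10 years) before Brennan, Okonkwo and Pereira (5 years).
Marchetti and Mbeki are each a founding director, so the next rule applies.
Among Marchetti and Mbeki, alphabetically by surname: Marchetti before Mbeki.
Among Brennan, Okonkwo and Pereira, a founding director before not a founding director: Brennan (a founding director) before Okonkwo and Pereira (not a founding director).
Among Okonkwo and Pereira, alphabetically by surname: Okonkwo before Pereira.
Kowalski and Oyelaran both have continuous board tenure 1 year, so the next rule applies.
Kowalski and Oyelaran are each not a founding director, so the next rule applies.
Among Kowalski and Oyelaran, alphabetically by surname: Kowalski before Oyelaran.
Full order: Marchetti, Mbeki, Drummond, Brennan, Okonkwo, Pereira, Kowalski, Oyelaran.

Marchetti, Mbeki, Drummond, Brennan, Okonkwo, Pereira, Kowalski, Oyelaran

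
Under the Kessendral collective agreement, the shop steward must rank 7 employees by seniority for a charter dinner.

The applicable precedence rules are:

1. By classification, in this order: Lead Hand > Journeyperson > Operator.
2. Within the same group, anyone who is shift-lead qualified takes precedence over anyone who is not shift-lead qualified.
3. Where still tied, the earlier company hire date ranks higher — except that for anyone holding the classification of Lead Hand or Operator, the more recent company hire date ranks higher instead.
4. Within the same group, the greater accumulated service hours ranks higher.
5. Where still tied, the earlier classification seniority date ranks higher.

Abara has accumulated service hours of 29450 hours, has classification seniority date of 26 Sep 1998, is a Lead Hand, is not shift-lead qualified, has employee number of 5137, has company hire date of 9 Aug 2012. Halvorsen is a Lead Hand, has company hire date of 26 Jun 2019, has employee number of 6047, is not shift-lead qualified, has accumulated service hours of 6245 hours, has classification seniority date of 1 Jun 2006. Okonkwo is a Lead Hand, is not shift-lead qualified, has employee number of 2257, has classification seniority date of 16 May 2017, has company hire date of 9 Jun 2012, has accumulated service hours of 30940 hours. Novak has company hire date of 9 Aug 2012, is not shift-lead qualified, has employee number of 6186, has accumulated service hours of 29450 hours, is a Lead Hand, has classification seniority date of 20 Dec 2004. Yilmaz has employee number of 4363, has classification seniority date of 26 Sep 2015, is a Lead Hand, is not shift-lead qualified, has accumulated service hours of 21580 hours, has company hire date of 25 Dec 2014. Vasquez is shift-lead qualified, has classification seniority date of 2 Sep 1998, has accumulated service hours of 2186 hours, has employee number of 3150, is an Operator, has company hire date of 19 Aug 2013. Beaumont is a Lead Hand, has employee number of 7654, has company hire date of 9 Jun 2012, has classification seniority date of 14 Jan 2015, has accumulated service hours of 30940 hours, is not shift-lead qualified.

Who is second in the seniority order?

By classification: Halvorsen, Yilmaz, Abara, Novak, Beaumont and Okonkwo (Lead Hand); then Vasquez (Operator).
Halvorsen, Yilmaz, Abara, Novak, Beaumont and Okonkwo are each not shift-lead qualified, so the next rule applies.
Among Halvorsen, Yilmaz, Abara, Novak, Beaumont and Okonkwo, by company hire date (later first) (reversed rule for this group): Halvorsen (26 Jun 2019) before Yilmaz (25 Dec 2014) before Abara and Novak (9 Aug 2012) before Beaumont and Okonkwo (9 Jun 2012).
Abara and Novak both have accumulated service hours 29450 hours, so the next rule applies.
Among Abara and Novak, by classification seniority date (earlier first): Abara (26 Sep 1998) before Novak (20 Dec 2004).
Beaumont and Okonkwo both have accumulated service hours 30940 hours, so the next rule applies.
Among Beaumont and Okonkwo, by classification seniority date (earlier first): Beaumont (14 Jan 2015) before Okonkwo (16 May 2017).
Order: Halvorsen, Yilmaz, Abara, Novak, Beaumont, Okonkwo, Vasquez.

Yilmaz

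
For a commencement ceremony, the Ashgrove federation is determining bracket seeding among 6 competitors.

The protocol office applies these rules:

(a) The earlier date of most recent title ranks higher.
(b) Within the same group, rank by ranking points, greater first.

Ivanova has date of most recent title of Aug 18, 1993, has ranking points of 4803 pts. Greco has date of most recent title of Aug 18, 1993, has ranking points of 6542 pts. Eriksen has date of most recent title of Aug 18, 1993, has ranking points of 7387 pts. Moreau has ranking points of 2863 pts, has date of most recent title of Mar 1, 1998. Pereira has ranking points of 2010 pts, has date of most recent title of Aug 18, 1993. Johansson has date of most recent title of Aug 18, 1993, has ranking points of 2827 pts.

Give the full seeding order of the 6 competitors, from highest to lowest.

By date of most recent title (earlier first): Eriksen, Greco, Ivanova, Johansson and Pereira (each Aug 18, 1993); then Moreau (Mar 1, 1998).
Among Eriksen, Greco, Ivanova, Johansson and Pereira, by ranking points (higher first): Eriksen (7387 pts) before Greco (6542 pts) before Ivanova (4803 pts) before Johansson (2827 pts) before Pereira (2010 pts).
Full order: Eriksen, Greco, Ivanova, Johansson, Pereira, Moreau.

Eriksen, Greco, Ivanova, Johansson, Pereira, Moreau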